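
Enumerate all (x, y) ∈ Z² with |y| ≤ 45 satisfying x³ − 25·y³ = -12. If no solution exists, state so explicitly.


The equation is x³ - 25y³ = -12. For fixed y, x³ = 25·y³ − 12, so a solution requires the RHS to be a perfect cube.
Strategy: iterate y from -45 to 45, compute RHS = 25·y³ − 12, and check whether it is a (positive or negative) perfect cube.
Check small values of y:
  y = 0: RHS = -12 is not a perfect cube.
  y = 1: RHS = 13 is not a perfect cube.
  y = -1: RHS = -37 is not a perfect cube.
  y = 2: RHS = 188 is not a perfect cube.
  y = -2: RHS = -212 is not a perfect cube.
  y = 3: RHS = 663 is not a perfect cube.
  y = -3: RHS = -687 is not a perfect cube.
Continuing the search up to |y| = 45 finds no solutions either.
No (x, y) in the scanned range satisfies the equation.

No integer solutions with |y| ≤ 45.


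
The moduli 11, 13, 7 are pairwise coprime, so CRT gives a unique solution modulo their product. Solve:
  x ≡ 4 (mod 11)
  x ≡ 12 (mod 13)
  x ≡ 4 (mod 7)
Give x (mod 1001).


Moduli 11, 13, 7 are pairwise coprime; by CRT there is a unique solution modulo M = 11 · 13 · 7 = 1001.
Solve pairwise, accumulating the modulus:
  Start with x ≡ 4 (mod 11).
  Combine with x ≡ 12 (mod 13): since gcd(11, 13) = 1, we get a unique residue mod 143.
    Write x = 4 + 11·t and substitute into x ≡ 12 (mod 13): 11·t ≡ 12 − 4 = 8 (mod 13).
    The inverse of 11 mod 13 is 6 (since 11·6 = 66 = 5·13 + 1), so t ≡ 6·8 = 48 ≡ 9 (mod 13).
    Then x = 4 + 11·9 = 103, valid modulo lcm(11, 13) = 143: x ≡ 103 (mod 143).
  Combine with x ≡ 4 (mod 7): since gcd(143, 7) = 1, we get a unique residue mod 1001.
    Write x = 103 + 143·t and substitute into x ≡ 4 (mod 7): 143·t ≡ 4 − 103 = -99 (mod 7).
    Reduce coefficients mod 7: 3·t ≡ 6 (mod 7).
    The inverse of 3 mod 7 is 5 (since 3·5 = 15 = 2·7 + 1), so t ≡ 5·6 = 30 ≡ 2 (mod 7).
    Then x = 103 + 143·2 = 389, valid modulo lcm(143, 7) = 1001: x ≡ 389 (mod 1001).
Verify: 389 mod 11 = 4 ✓, 389 mod 13 = 12 ✓, 389 mod 7 = 4 ✓.

x ≡ 389 (mod 1001).


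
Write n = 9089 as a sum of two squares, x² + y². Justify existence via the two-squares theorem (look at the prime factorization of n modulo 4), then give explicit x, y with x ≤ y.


Step 1: Factor n = 9089 = 61 · 149.
Step 2: Check the mod-4 condition on each prime factor: 61 ≡ 1 (mod 4), exponent 1; 149 ≡ 1 (mod 4), exponent 1.
All primes ≡ 3 (mod 4) appear to even exponent (or don't appear), so by the two-squares theorem n IS expressible as a sum of two squares.
Step 3: Build a representation. Here n = 61 · 149 is a product of primes ≡ 1 (mod 4). Each prime p ≡ 1 (mod 4) is itself a sum of two squares; find a² by testing p − a² for a perfect square:
  61: 61 − 1² = 60, 61 − 2² = 57, 61 − 3² = 52, 61 − 4² = 45, 61 − 5² = 36 = 6² ⇒ 61 = 5² + 6².
  149: 149 − 1² = 148, 149 − 2² = 145, 149 − 3² = 140, 149 − 4² = 133, 149 − 5² = 124, 149 − 6² = 113, 149 − 7² = 100 = 10² ⇒ 149 = 7² + 10².
  Combine using the Brahmagupta–Fibonacci identity (a² + b²)(c² + d²) = (ac − bd)² + (ad + bc)² = (ac + bd)² + (ad − bc)²:
  61 · 149 = 9089: from (5² + 6²)(7² + 10²), take (5·7 − 6·10, 5·10 + 6·7) = (35 − 60, 50 + 42) = (-25, 92); dropping signs (only squares matter) gives (25, 92); check 25² + 92² = 625 + 8464 = 9089 ✓.
Step 4: Order so x ≤ y and verify: 25² + 92² = 625 + 8464 = 9089 = n. ✓

n = 9089 = 25² + 92² (one valid representation with x ≤ y).


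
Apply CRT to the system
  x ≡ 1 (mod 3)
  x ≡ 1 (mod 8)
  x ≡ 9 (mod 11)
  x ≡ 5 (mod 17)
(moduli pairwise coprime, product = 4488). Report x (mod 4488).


Product of moduli M = 3 · 8 · 11 · 17 = 4488.
Merge one congruence at a time:
  Start: x ≡ 1 (mod 3).
  Combine with x ≡ 1 (mod 8); new modulus lcm = 24.
    Write x = 1 + 3·t and substitute into x ≡ 1 (mod 8): 3·t ≡ 1 − 1 = 0 (mod 8).
    The inverse of 3 mod 8 is 3 (since 3·3 = 9 = 1·8 + 1), so t ≡ 3·0 = 0 ≡ 0 (mod 8).
    Then x = 1 + 3·0 = 1, valid modulo lcm(3, 8) = 24: x ≡ 1 (mod 24).
  Combine with x ≡ 9 (mod 11); new modulus lcm = 264.
    Write x = 1 + 24·t and substitute into x ≡ 9 (mod 11): 24·t ≡ 9 − 1 = 8 (mod 11).
    Reduce coefficients mod 11: 2·t ≡ 8 (mod 11).
    The inverse of 2 mod 11 is 6 (since 2·6 = 12 = 1·11 + 1), so t ≡ 6·8 = 48 ≡ 4 (mod 11).
    Then x = 1 + 24·4 = 97, valid modulo lcm(24, 11) = 264: x ≡ 97 (mod 264).
  Combine with x ≡ 5 (mod 17); new modulus lcm = 4488.
    Write x = 97 + 264·t and substitute into x ≡ 5 (mod 17): 264·t ≡ 5 − 97 = -92 (mod 17).
    Reduce coefficients mod 17: 9·t ≡ 10 (mod 17).
    The inverse of 9 mod 17 is 2 (since 9·2 = 18 = 1·17 + 1), so t ≡ 2·10 = 20 ≡ 3 (mod 17).
    Then x = 97 + 264·3 = 889, valid modulo lcm(264, 17) = 4488: x ≡ 889 (mod 4488).
Verify against each original: 889 mod 3 = 1, 889 mod 8 = 1, 889 mod 11 = 9, 889 mod 17 = 5.

x ≡ 889 (mod 4488).


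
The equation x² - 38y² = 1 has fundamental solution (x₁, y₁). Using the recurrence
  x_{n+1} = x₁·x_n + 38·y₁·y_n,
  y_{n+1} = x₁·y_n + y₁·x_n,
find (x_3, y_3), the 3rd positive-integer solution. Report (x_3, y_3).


Step 1: Find the fundamental solution (x₁, y₁) of x² - 38y² = 1.
  Expand √38 as a continued fraction. a₀ = ⌊√38⌋ = 6; iterate m_{k+1} = d_k·a_k − m_k, d_{k+1} = (38 − m_{k+1}²)/d_k, a_{k+1} = ⌊(a₀ + m_{k+1})/d_{k+1}⌋ (starting m₀ = 0, d₀ = 1), with convergents p_k = a_k·p_{k-1} + p_{k-2}, q_k = a_k·q_{k-1} + q_{k-2} (p₋₁ = 1, q₋₁ = 0):
  k = 0: a₀ = 6; p₀/q₀ = 6/1; p₀² − 38·q₀² = 36 − 38 = -2.
  k = 1: m = 6, d = 2, a = ⌊(6 + 6)/2⌋ = 6; p/q = (6·6 + 1)/(6·1 + 0) = 37/6; p² − 38·q² = 1369 − 1368 = 1.
  The first convergent with p² − 38·q² = 1 gives the fundamental solution (x₁, y₁) = (37, 6).
Step 2: Apply the recurrence (x_{n+1}, y_{n+1}) = (x₁x_n + 38y₁y_n, x₁y_n + y₁x_n) repeatedly.
  From (x_1, y_1) = (37, 6): x_2 = 37·37 + 38·6·6 = 2737; y_2 = 37·6 + 6·37 = 444.
  From (x_2, y_2) = (2737, 444): x_3 = 37·2737 + 38·6·444 = 202501; y_3 = 37·444 + 6·2737 = 32850.
Step 3: Verify x_3² - 38·y_3² = 41006655001 - 41006655000 = 1 (should be 1). ✓

(x_1, y_1) = (37, 6); (x_3, y_3) = (202501, 32850).


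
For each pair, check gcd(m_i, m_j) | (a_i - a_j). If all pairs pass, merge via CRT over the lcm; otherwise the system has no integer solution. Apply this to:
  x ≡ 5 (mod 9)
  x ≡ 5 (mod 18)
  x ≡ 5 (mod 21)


Moduli 9, 18, 21 are not pairwise coprime, so CRT works modulo lcm(m_i) when all pairwise compatibility conditions hold.
Pairwise compatibility: gcd(m_i, m_j) must divide a_i - a_j for every pair.
Merge one congruence at a time:
  Start: x ≡ 5 (mod 9).
  Combine with x ≡ 5 (mod 18): gcd(9, 18) = 9; 5 - 5 = 0, which IS divisible by 9, so compatible.
    Write x = 5 + 9·t and substitute into x ≡ 5 (mod 18): 9·t ≡ 5 − 5 = 0 (mod 18).
    Divide the congruence (and modulus) by g = 9: 1·t ≡ 0 (mod 2).
    So t ≡ 0 (mod 2).
    Then x = 5 + 9·0 = 5, valid modulo lcm(9, 18) = 18: x ≡ 5 (mod 18).
  Combine with x ≡ 5 (mod 21): gcd(18, 21) = 3; 5 - 5 = 0, which IS divisible by 3, so compatible.
    Write x = 5 + 18·t and substitute into x ≡ 5 (mod 21): 18·t ≡ 5 − 5 = 0 (mod 21).
    Divide the congruence (and modulus) by g = 3: 6·t ≡ 0 (mod 7).
    The inverse of 6 mod 7 is 6 (since 6·6 = 36 = 5·7 + 1), so t ≡ 6·0 = 0 ≡ 0 (mod 7).
    Then x = 5 + 18·0 = 5, valid modulo lcm(18, 21) = 126: x ≡ 5 (mod 126).
Verify: 5 mod 9 = 5, 5 mod 18 = 5, 5 mod 21 = 5.

x ≡ 5 (mod 126).


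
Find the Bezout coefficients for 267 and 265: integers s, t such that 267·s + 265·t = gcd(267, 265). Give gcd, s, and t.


Euclidean algorithm on (267, 265) — divide until remainder is 0:
  267 = 1 · 265 + 2
  265 = 132 · 2 + 1
  2 = 2 · 1 + 0
gcd(267, 265) = 1.
Track Bezout coefficients alongside the remainders: start with r₀ = 267 = a·1 + b·0 (s = 1, t = 0) and r₁ = 265 = a·0 + b·1 (s = 0, t = 1); each new remainder r_{k+1} = r_{k-1} − q_k·r_k inherits s_{k+1} = s_{k-1} − q_k·s_k, t_{k+1} = t_{k-1} − q_k·t_k, so r_k = a·s_k + b·t_k at every step:
  q = 1: r = 2, s = 1 − 1·0 = 1, t = 0 − 1·1 = -1  (check: 267·1 + 265·(-1) = 2)
  q = 132: r = 1, s = 0 − 132·1 = -132, t = 1 − 132·(-1) = 133  (check: 267·(-132) + 265·133 = 1)
The row with r = 1 (the gcd) gives the Bezout coefficients s = -132, t = 133.
Result: 267 · (-132) + 265 · (133) = 1.

gcd(267, 265) = 1; s = -132, t = 133 (check: 267·(-132) + 265·133 = 1).


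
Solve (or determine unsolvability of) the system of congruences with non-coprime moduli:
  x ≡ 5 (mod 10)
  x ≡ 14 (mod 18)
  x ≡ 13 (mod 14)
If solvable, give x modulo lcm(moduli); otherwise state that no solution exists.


Moduli 10, 18, 14 are not pairwise coprime, so CRT works modulo lcm(m_i) when all pairwise compatibility conditions hold.
Pairwise compatibility: gcd(m_i, m_j) must divide a_i - a_j for every pair.
Merge one congruence at a time:
  Start: x ≡ 5 (mod 10).
  Combine with x ≡ 14 (mod 18): gcd(10, 18) = 2, and 14 - 5 = 9 is NOT divisible by 2.
    ⇒ system is inconsistent (no integer solution).

No solution (the system is inconsistent).


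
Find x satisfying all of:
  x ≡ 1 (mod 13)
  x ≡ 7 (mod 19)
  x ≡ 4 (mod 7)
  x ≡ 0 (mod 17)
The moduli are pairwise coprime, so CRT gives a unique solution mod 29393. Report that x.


Product of moduli M = 13 · 19 · 7 · 17 = 29393.
Merge one congruence at a time:
  Start: x ≡ 1 (mod 13).
  Combine with x ≡ 7 (mod 19); new modulus lcm = 247.
    Write x = 1 + 13·t and substitute into x ≡ 7 (mod 19): 13·t ≡ 7 − 1 = 6 (mod 19).
    The inverse of 13 mod 19 is 3 (since 13·3 = 39 = 2·19 + 1), so t ≡ 3·6 = 18 ≡ 18 (mod 19).
    Then x = 1 + 13·18 = 235, valid modulo lcm(13, 19) = 247: x ≡ 235 (mod 247).
  Combine with x ≡ 4 (mod 7); new modulus lcm = 1729.
    Write x = 235 + 247·t and substitute into x ≡ 4 (mod 7): 247·t ≡ 4 − 235 = -231 (mod 7).
    Reduce coefficients mod 7: 2·t ≡ 0 (mod 7).
    The inverse of 2 mod 7 is 4 (since 2·4 = 8 = 1·7 + 1), so t ≡ 4·0 = 0 ≡ 0 (mod 7).
    Then x = 235 + 247·0 = 235, valid modulo lcm(247, 7) = 1729: x ≡ 235 (mod 1729).
  Combine with x ≡ 0 (mod 17); new modulus lcm = 29393.
    Write x = 235 + 1729·t and substitute into x ≡ 0 (mod 17): 1729·t ≡ 0 − 235 = -235 (mod 17).
    Reduce coefficients mod 17: 12·t ≡ 3 (mod 17).
    The inverse of 12 mod 17 is 10 (since 12·10 = 120 = 7·17 + 1), so t ≡ 10·3 = 30 ≡ 13 (mod 17).
    Then x = 235 + 1729·13 = 22712, valid modulo lcm(1729, 17) = 29393: x ≡ 22712 (mod 29393).
Verify against each original: 22712 mod 13 = 1, 22712 mod 19 = 7, 22712 mod 7 = 4, 22712 mod 17 = 0.

x ≡ 22712 (mod 29393).


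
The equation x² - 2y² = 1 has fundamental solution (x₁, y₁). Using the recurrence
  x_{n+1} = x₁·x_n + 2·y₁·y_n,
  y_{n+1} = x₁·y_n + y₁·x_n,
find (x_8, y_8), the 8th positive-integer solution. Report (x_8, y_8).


Step 1: Find the fundamental solution (x₁, y₁) of x² - 2y² = 1.
  Expand √2 as a continued fraction. a₀ = ⌊√2⌋ = 1; iterate m_{k+1} = d_k·a_k − m_k, d_{k+1} = (2 − m_{k+1}²)/d_k, a_{k+1} = ⌊(a₀ + m_{k+1})/d_{k+1}⌋ (starting m₀ = 0, d₀ = 1), with convergents p_k = a_k·p_{k-1} + p_{k-2}, q_k = a_k·q_{k-1} + q_{k-2} (p₋₁ = 1, q₋₁ = 0):
  k = 0: a₀ = 1; p₀/q₀ = 1/1; p₀² − 2·q₀² = 1 − 2 = -1.
  k = 1: m = 1, d = 1, a = ⌊(1 + 1)/1⌋ = 2; p/q = (2·1 + 1)/(2·1 + 0) = 3/2; p² − 2·q² = 9 − 8 = 1.
  The first convergent with p² − 2·q² = 1 gives the fundamental solution (x₁, y₁) = (3, 2).
Step 2: Apply the recurrence (x_{n+1}, y_{n+1}) = (x₁x_n + 2y₁y_n, x₁y_n + y₁x_n) repeatedly.
  From (x_1, y_1) = (3, 2): x_2 = 3·3 + 2·2·2 = 17; y_2 = 3·2 + 2·3 = 12.
  From (x_2, y_2) = (17, 12): x_3 = 3·17 + 2·2·12 = 99; y_3 = 3·12 + 2·17 = 70.
  From (x_3, y_3) = (99, 70): x_4 = 3·99 + 2·2·70 = 577; y_4 = 3·70 + 2·99 = 408.
  From (x_4, y_4) = (577, 408): x_5 = 3·577 + 2·2·408 = 3363; y_5 = 3·408 + 2·577 = 2378.
  From (x_5, y_5) = (3363, 2378): x_6 = 3·3363 + 2·2·2378 = 19601; y_6 = 3·2378 + 2·3363 = 13860.
  From (x_6, y_6) = (19601, 13860): x_7 = 3·19601 + 2·2·13860 = 114243; y_7 = 3·13860 + 2·19601 = 80782.
  From (x_7, y_7) = (114243, 80782): x_8 = 3·114243 + 2·2·80782 = 665857; y_8 = 3·80782 + 2·114243 = 470832.
Step 3: Verify x_8² - 2·y_8² = 443365544449 - 443365544448 = 1 (should be 1). ✓

(x_1, y_1) = (3, 2); (x_8, y_8) = (665857, 470832).


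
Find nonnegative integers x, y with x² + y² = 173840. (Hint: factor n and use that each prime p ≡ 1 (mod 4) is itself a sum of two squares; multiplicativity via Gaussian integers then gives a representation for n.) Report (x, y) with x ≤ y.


Step 1: Factor n = 173840 = 2^4 · 5 · 41 · 53.
Step 2: Check the mod-4 condition on each prime factor: 2 = 2 (special); 5 ≡ 1 (mod 4), exponent 1; 41 ≡ 1 (mod 4), exponent 1; 53 ≡ 1 (mod 4), exponent 1.
All primes ≡ 3 (mod 4) appear to even exponent (or don't appear), so by the two-squares theorem n IS expressible as a sum of two squares.
Step 3: Build a representation. Group n = k² · m with k = 4 and m = 5 · 41 · 53 = 10865 (a product of primes ≡ 1 (mod 4)); a representation of m scales to one of n via (k·x)² + (k·y)² = k²(x² + y²). Each prime p ≡ 1 (mod 4) is itself a sum of two squares; find a² by testing p − a² for a perfect square:
  5: 5 − 1² = 4 = 2² ⇒ 5 = 1² + 2².
  41: 41 − 1² = 40, 41 − 2² = 37, 41 − 3² = 32, 41 − 4² = 25 = 5² ⇒ 41 = 4² + 5².
  53: 53 − 1² = 52, 53 − 2² = 49 = 7² ⇒ 53 = 2² + 7².
  Combine using the Brahmagupta–Fibonacci identity (a² + b²)(c² + d²) = (ac − bd)² + (ad + bc)² = (ac + bd)² + (ad − bc)²:
  5 · 41 = 205: from (1² + 2²)(4² + 5²), take (1·4 − 2·5, 1·5 + 2·4) = (4 − 10, 5 + 8) = (-6, 13); dropping signs (only squares matter) gives (6, 13); check 6² + 13² = 36 + 169 = 205 ✓.
  205 · 53 = 10865: from (6² + 13²)(2² + 7²), take (6·2 − 13·7, 6·7 + 13·2) = (12 − 91, 42 + 26) = (-79, 68); dropping signs (only squares matter) gives (79, 68); check 79² + 68² = 6241 + 4624 = 10865 ✓.
  Scale by k = 4: (4·79, 4·68) = (316, 272).
Step 4: Order so x ≤ y and verify: 272² + 316² = 73984 + 99856 = 173840 = n. ✓

n = 173840 = 272² + 316² (one valid representation with x ≤ y).


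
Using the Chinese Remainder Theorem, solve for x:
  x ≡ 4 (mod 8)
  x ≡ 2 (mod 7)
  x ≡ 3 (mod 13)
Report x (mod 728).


Moduli 8, 7, 13 are pairwise coprime; by CRT there is a unique solution modulo M = 8 · 7 · 13 = 728.
Solve pairwise, accumulating the modulus:
  Start with x ≡ 4 (mod 8).
  Combine with x ≡ 2 (mod 7): since gcd(8, 7) = 1, we get a unique residue mod 56.
    Write x = 4 + 8·t and substitute into x ≡ 2 (mod 7): 8·t ≡ 2 − 4 = -2 (mod 7).
    Reduce coefficients mod 7: 1·t ≡ 5 (mod 7).
    So t ≡ 5 (mod 7).
    Then x = 4 + 8·5 = 44, valid modulo lcm(8, 7) = 56: x ≡ 44 (mod 56).
  Combine with x ≡ 3 (mod 13): since gcd(56, 13) = 1, we get a unique residue mod 728.
    Write x = 44 + 56·t and substitute into x ≡ 3 (mod 13): 56·t ≡ 3 − 44 = -41 (mod 13).
    Reduce coefficients mod 13: 4·t ≡ 11 (mod 13).
    The inverse of 4 mod 13 is 10 (since 4·10 = 40 = 3·13 + 1), so t ≡ 10·11 = 110 ≡ 6 (mod 13).
    Then x = 44 + 56·6 = 380, valid modulo lcm(56, 13) = 728: x ≡ 380 (mod 728).
Verify: 380 mod 8 = 4 ✓, 380 mod 7 = 2 ✓, 380 mod 13 = 3 ✓.

x ≡ 380 (mod 728).


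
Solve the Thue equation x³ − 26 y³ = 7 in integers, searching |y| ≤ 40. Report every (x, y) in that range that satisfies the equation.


The equation is x³ - 26y³ = 7. For fixed y, x³ = 26·y³ + 7, so a solution requires the RHS to be a perfect cube.
Strategy: iterate y from -40 to 40, compute RHS = 26·y³ + 7, and check whether it is a (positive or negative) perfect cube.
Check small values of y:
  y = 0: RHS = 7 is not a perfect cube.
  y = 1: RHS = 33 is not a perfect cube.
  y = -1: RHS = -19 is not a perfect cube.
  y = 2: RHS = 215 is not a perfect cube.
  y = -2: RHS = -201 is not a perfect cube.
  y = 3: RHS = 709 is not a perfect cube.
  y = -3: RHS = -695 is not a perfect cube.
Continuing the search up to |y| = 40 finds no solutions either.
No (x, y) in the scanned range satisfies the equation.

No integer solutions with |y| ≤ 40.


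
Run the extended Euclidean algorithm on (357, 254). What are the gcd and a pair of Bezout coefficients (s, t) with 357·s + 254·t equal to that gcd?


Euclidean algorithm on (357, 254) — divide until remainder is 0:
  357 = 1 · 254 + 103
  254 = 2 · 103 + 48
  103 = 2 · 48 + 7
  48 = 6 · 7 + 6
  7 = 1 · 6 + 1
  6 = 6 · 1 + 0
gcd(357, 254) = 1.
Track Bezout coefficients alongside the remainders: start with r₀ = 357 = a·1 + b·0 (s = 1, t = 0) and r₁ = 254 = a·0 + b·1 (s = 0, t = 1); each new remainder r_{k+1} = r_{k-1} − q_k·r_k inherits s_{k+1} = s_{k-1} − q_k·s_k, t_{k+1} = t_{k-1} − q_k·t_k, so r_k = a·s_k + b·t_k at every step:
  q = 1: r = 103, s = 1 − 1·0 = 1, t = 0 − 1·1 = -1  (check: 357·1 + 254·(-1) = 103)
  q = 2: r = 48, s = 0 − 2·1 = -2, t = 1 − 2·(-1) = 3  (check: 357·(-2) + 254·3 = 48)
  q = 2: r = 7, s = 1 − 2·(-2) = 5, t = -1 − 2·3 = -7  (check: 357·5 + 254·(-7) = 7)
  q = 6: r = 6, s = -2 − 6·5 = -32, t = 3 − 6·(-7) = 45  (check: 357·(-32) + 254·45 = 6)
  q = 1: r = 1, s = 5 − 1·(-32) = 37, t = -7 − 1·45 = -52  (check: 357·37 + 254·(-52) = 1)
The row with r = 1 (the gcd) gives the Bezout coefficients s = 37, t = -52.
Result: 357 · (37) + 254 · (-52) = 1.

gcd(357, 254) = 1; s = 37, t = -52 (check: 357·37 + 254·(-52) = 1).


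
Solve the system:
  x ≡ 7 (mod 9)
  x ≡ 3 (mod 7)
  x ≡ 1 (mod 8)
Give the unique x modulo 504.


Moduli 9, 7, 8 are pairwise coprime; by CRT there is a unique solution modulo M = 9 · 7 · 8 = 504.
Solve pairwise, accumulating the modulus:
  Start with x ≡ 7 (mod 9).
  Combine with x ≡ 3 (mod 7): since gcd(9, 7) = 1, we get a unique residue mod 63.
    Write x = 7 + 9·t and substitute into x ≡ 3 (mod 7): 9·t ≡ 3 − 7 = -4 (mod 7).
    Reduce coefficients mod 7: 2·t ≡ 3 (mod 7).
    The inverse of 2 mod 7 is 4 (since 2·4 = 8 = 1·7 + 1), so t ≡ 4·3 = 12 ≡ 5 (mod 7).
    Then x = 7 + 9·5 = 52, valid modulo lcm(9, 7) = 63: x ≡ 52 (mod 63).
  Combine with x ≡ 1 (mod 8): since gcd(63, 8) = 1, we get a unique residue mod 504.
    Write x = 52 + 63·t and substitute into x ≡ 1 (mod 8): 63·t ≡ 1 − 52 = -51 (mod 8).
    Reduce coefficients mod 8: 7·t ≡ 5 (mod 8).
    The inverse of 7 mod 8 is 7 (since 7·7 = 49 = 6·8 + 1), so t ≡ 7·5 = 35 ≡ 3 (mod 8).
    Then x = 52 + 63·3 = 241, valid modulo lcm(63, 8) = 504: x ≡ 241 (mod 504).
Verify: 241 mod 9 = 7 ✓, 241 mod 7 = 3 ✓, 241 mod 8 = 1 ✓.

x ≡ 241 (mod 504).


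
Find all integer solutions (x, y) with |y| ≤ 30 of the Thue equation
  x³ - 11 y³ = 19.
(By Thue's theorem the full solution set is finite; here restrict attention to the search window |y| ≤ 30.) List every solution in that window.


The equation is x³ - 11y³ = 19. For fixed y, x³ = 11·y³ + 19, so a solution requires the RHS to be a perfect cube.
Strategy: iterate y from -30 to 30, compute RHS = 11·y³ + 19, and check whether it is a (positive or negative) perfect cube.
Check small values of y:
  y = 0: RHS = 19 is not a perfect cube.
  y = 1: RHS = 30 is not a perfect cube.
  y = -1: RHS = 8 = (2)³ ⇒ x = 2 works.
  y = 2: RHS = 107 is not a perfect cube.
  y = -2: RHS = -69 is not a perfect cube.
  y = 3: RHS = 316 is not a perfect cube.
  y = -3: RHS = -278 is not a perfect cube.
Continuing, at y = -9: RHS = -8000 = (-20)³ ⇒ x = -20 works.
Searching the remaining y in |y| ≤ 30 finds no further solutions.
Collected solutions: (2, -1), (-20, -9).

Solutions (with |y| ≤ 30): (2, -1), (-20, -9).


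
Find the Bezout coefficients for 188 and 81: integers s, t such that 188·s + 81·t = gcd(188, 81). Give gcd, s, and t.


Euclidean algorithm on (188, 81) — divide until remainder is 0:
  188 = 2 · 81 + 26
  81 = 3 · 26 + 3
  26 = 8 · 3 + 2
  3 = 1 · 2 + 1
  2 = 2 · 1 + 0
gcd(188, 81) = 1.
Track Bezout coefficients alongside the remainders: start with r₀ = 188 = a·1 + b·0 (s = 1, t = 0) and r₁ = 81 = a·0 + b·1 (s = 0, t = 1); each new remainder r_{k+1} = r_{k-1} − q_k·r_k inherits s_{k+1} = s_{k-1} − q_k·s_k, t_{k+1} = t_{k-1} − q_k·t_k, so r_k = a·s_k + b·t_k at every step:
  q = 2: r = 26, s = 1 − 2·0 = 1, t = 0 − 2·1 = -2  (check: 188·1 + 81·(-2) = 26)
  q = 3: r = 3, s = 0 − 3·1 = -3, t = 1 − 3·(-2) = 7  (check: 188·(-3) + 81·7 = 3)
  q = 8: r = 2, s = 1 − 8·(-3) = 25, t = -2 − 8·7 = -58  (check: 188·25 + 81·(-58) = 2)
  q = 1: r = 1, s = -3 − 1·25 = -28, t = 7 − 1·(-58) = 65  (check: 188·(-28) + 81·65 = 1)
The row with r = 1 (the gcd) gives the Bezout coefficients s = -28, t = 65.
Result: 188 · (-28) + 81 · (65) = 1.

gcd(188, 81) = 1; s = -28, t = 65 (check: 188·(-28) + 81·65 = 1).


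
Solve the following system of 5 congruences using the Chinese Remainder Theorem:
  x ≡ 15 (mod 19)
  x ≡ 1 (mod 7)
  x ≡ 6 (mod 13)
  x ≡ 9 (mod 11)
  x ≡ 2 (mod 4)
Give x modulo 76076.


Product of moduli M = 19 · 7 · 13 · 11 · 4 = 76076.
Merge one congruence at a time:
  Start: x ≡ 15 (mod 19).
  Combine with x ≡ 1 (mod 7); new modulus lcm = 133.
    Write x = 15 + 19·t and substitute into x ≡ 1 (mod 7): 19·t ≡ 1 − 15 = -14 (mod 7).
    Reduce coefficients mod 7: 5·t ≡ 0 (mod 7).
    The inverse of 5 mod 7 is 3 (since 5·3 = 15 = 2·7 + 1), so t ≡ 3·0 = 0 ≡ 0 (mod 7).
    Then x = 15 + 19·0 = 15, valid modulo lcm(19, 7) = 133: x ≡ 15 (mod 133).
  Combine with x ≡ 6 (mod 13); new modulus lcm = 1729.
    Write x = 15 + 133·t and substitute into x ≡ 6 (mod 13): 133·t ≡ 6 − 15 = -9 (mod 13).
    Reduce coefficients mod 13: 3·t ≡ 4 (mod 13).
    The inverse of 3 mod 13 is 9 (since 3·9 = 27 = 2·13 + 1), so t ≡ 9·4 = 36 ≡ 10 (mod 13).
    Then x = 15 + 133·10 = 1345, valid modulo lcm(133, 13) = 1729: x ≡ 1345 (mod 1729).
  Combine with x ≡ 9 (mod 11); new modulus lcm = 19019.
    Write x = 1345 + 1729·t and substitute into x ≡ 9 (mod 11): 1729·t ≡ 9 − 1345 = -1336 (mod 11).
    Reduce coefficients mod 11: 2·t ≡ 6 (mod 11).
    The inverse of 2 mod 11 is 6 (since 2·6 = 12 = 1·11 + 1), so t ≡ 6·6 = 36 ≡ 3 (mod 11).
    Then x = 1345 + 1729·3 = 6532, valid modulo lcm(1729, 11) = 19019: x ≡ 6532 (mod 19019).
  Combine with x ≡ 2 (mod 4); new modulus lcm = 76076.
    Write x = 6532 + 19019·t and substitute into x ≡ 2 (mod 4): 19019·t ≡ 2 − 6532 = -6530 (mod 4).
    Reduce coefficients mod 4: 3·t ≡ 2 (mod 4).
    The inverse of 3 mod 4 is 3 (since 3·3 = 9 = 2·4 + 1), so t ≡ 3·2 = 6 ≡ 2 (mod 4).
    Then x = 6532 + 19019·2 = 44570, valid modulo lcm(19019, 4) = 76076: x ≡ 44570 (mod 76076).
Verify against each original: 44570 mod 19 = 15, 44570 mod 7 = 1, 44570 mod 13 = 6, 44570 mod 11 = 9, 44570 mod 4 = 2.

x ≡ 44570 (mod 76076).


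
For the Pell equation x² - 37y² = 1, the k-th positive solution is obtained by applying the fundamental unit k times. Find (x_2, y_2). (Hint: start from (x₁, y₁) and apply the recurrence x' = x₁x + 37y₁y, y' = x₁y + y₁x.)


Step 1: Find the fundamental solution (x₁, y₁) of x² - 37y² = 1.
  Expand √37 as a continued fraction. a₀ = ⌊√37⌋ = 6; iterate m_{k+1} = d_k·a_k − m_k, d_{k+1} = (37 − m_{k+1}²)/d_k, a_{k+1} = ⌊(a₀ + m_{k+1})/d_{k+1}⌋ (starting m₀ = 0, d₀ = 1), with convergents p_k = a_k·p_{k-1} + p_{k-2}, q_k = a_k·q_{k-1} + q_{k-2} (p₋₁ = 1, q₋₁ = 0):
  k = 0: a₀ = 6; p₀/q₀ = 6/1; p₀² − 37·q₀² = 36 − 37 = -1.
  k = 1: m = 6, d = 1, a = ⌊(6 + 6)/1⌋ = 12; p/q = (12·6 + 1)/(12·1 + 0) = 73/12; p² − 37·q² = 5329 − 5328 = 1.
  The first convergent with p² − 37·q² = 1 gives the fundamental solution (x₁, y₁) = (73, 12).
Step 2: Apply the recurrence (x_{n+1}, y_{n+1}) = (x₁x_n + 37y₁y_n, x₁y_n + y₁x_n) repeatedly.
  From (x_1, y_1) = (73, 12): x_2 = 73·73 + 37·12·12 = 10657; y_2 = 73·12 + 12·73 = 1752.
Step 3: Verify x_2² - 37·y_2² = 113571649 - 113571648 = 1 (should be 1). ✓

(x_1, y_1) = (73, 12); (x_2, y_2) = (10657, 1752).


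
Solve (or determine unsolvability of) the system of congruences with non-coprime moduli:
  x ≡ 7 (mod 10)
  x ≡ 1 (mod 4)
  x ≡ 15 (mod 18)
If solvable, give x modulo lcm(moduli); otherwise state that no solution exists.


Moduli 10, 4, 18 are not pairwise coprime, so CRT works modulo lcm(m_i) when all pairwise compatibility conditions hold.
Pairwise compatibility: gcd(m_i, m_j) must divide a_i - a_j for every pair.
Merge one congruence at a time:
  Start: x ≡ 7 (mod 10).
  Combine with x ≡ 1 (mod 4): gcd(10, 4) = 2; 1 - 7 = -6, which IS divisible by 2, so compatible.
    Write x = 7 + 10·t and substitute into x ≡ 1 (mod 4): 10·t ≡ 1 − 7 = -6 (mod 4).
    Divide the congruence (and modulus) by g = 2: 5·t ≡ -3 (mod 2).
    Reduce coefficients mod 2: 1·t ≡ 1 (mod 2).
    So t ≡ 1 (mod 2).
    Then x = 7 + 10·1 = 17, valid modulo lcm(10, 4) = 20: x ≡ 17 (mod 20).
  Combine with x ≡ 15 (mod 18): gcd(20, 18) = 2; 15 - 17 = -2, which IS divisible by 2, so compatible.
    Write x = 17 + 20·t and substitute into x ≡ 15 (mod 18): 20·t ≡ 15 − 17 = -2 (mod 18).
    Divide the congruence (and modulus) by g = 2: 10·t ≡ -1 (mod 9).
    Reduce coefficients mod 9: 1·t ≡ 8 (mod 9).
    So t ≡ 8 (mod 9).
    Then x = 17 + 20·8 = 177, valid modulo lcm(20, 18) = 180: x ≡ 177 (mod 180).
Verify: 177 mod 10 = 7, 177 mod 4 = 1, 177 mod 18 = 15.

x ≡ 177 (mod 180).


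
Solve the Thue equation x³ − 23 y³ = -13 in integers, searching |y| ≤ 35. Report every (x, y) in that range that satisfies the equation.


The equation is x³ - 23y³ = -13. For fixed y, x³ = 23·y³ − 13, so a solution requires the RHS to be a perfect cube.
Strategy: iterate y from -35 to 35, compute RHS = 23·y³ − 13, and check whether it is a (positive or negative) perfect cube.
Check small values of y:
  y = 0: RHS = -13 is not a perfect cube.
  y = 1: RHS = 10 is not a perfect cube.
  y = -1: RHS = -36 is not a perfect cube.
  y = 2: RHS = 171 is not a perfect cube.
  y = -2: RHS = -197 is not a perfect cube.
  y = 3: RHS = 608 is not a perfect cube.
  y = -3: RHS = -634 is not a perfect cube.
Continuing the search up to |y| = 35 finds no solutions either.
No (x, y) in the scanned range satisfies the equation.

No integer solutions with |y| ≤ 35.


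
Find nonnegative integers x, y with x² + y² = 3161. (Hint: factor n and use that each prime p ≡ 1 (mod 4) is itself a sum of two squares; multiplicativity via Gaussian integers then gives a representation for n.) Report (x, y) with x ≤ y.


Step 1: Factor n = 3161 = 29 · 109.
Step 2: Check the mod-4 condition on each prime factor: 29 ≡ 1 (mod 4), exponent 1; 109 ≡ 1 (mod 4), exponent 1.
All primes ≡ 3 (mod 4) appear to even exponent (or don't appear), so by the two-squares theorem n IS expressible as a sum of two squares.
Step 3: Build a representation. Here n = 29 · 109 is a product of primes ≡ 1 (mod 4). Each prime p ≡ 1 (mod 4) is itself a sum of two squares; find a² by testing p − a² for a perfect square:
  29: 29 − 1² = 28, 29 − 2² = 25 = 5² ⇒ 29 = 2² + 5².
  109: 109 − 1² = 108, 109 − 2² = 105, 109 − 3² = 100 = 10² ⇒ 109 = 3² + 10².
  Combine using the Brahmagupta–Fibonacci identity (a² + b²)(c² + d²) = (ac − bd)² + (ad + bc)² = (ac + bd)² + (ad − bc)²:
  29 · 109 = 3161: from (2² + 5²)(3² + 10²), take (2·3 − 5·10, 2·10 + 5·3) = (6 − 50, 20 + 15) = (-44, 35); dropping signs (only squares matter) gives (44, 35); check 44² + 35² = 1936 + 1225 = 3161 ✓.
Step 4: Order so x ≤ y and verify: 35² + 44² = 1225 + 1936 = 3161 = n. ✓

n = 3161 = 35² + 44² (one valid representation with x ≤ y).


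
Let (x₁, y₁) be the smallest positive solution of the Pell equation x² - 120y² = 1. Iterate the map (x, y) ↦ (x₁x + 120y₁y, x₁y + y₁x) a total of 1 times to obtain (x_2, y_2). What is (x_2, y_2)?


Step 1: Find the fundamental solution (x₁, y₁) of x² - 120y² = 1.
  Expand √120 as a continued fraction. a₀ = ⌊√120⌋ = 10; iterate m_{k+1} = d_k·a_k − m_k, d_{k+1} = (120 − m_{k+1}²)/d_k, a_{k+1} = ⌊(a₀ + m_{k+1})/d_{k+1}⌋ (starting m₀ = 0, d₀ = 1), with convergents p_k = a_k·p_{k-1} + p_{k-2}, q_k = a_k·q_{k-1} + q_{k-2} (p₋₁ = 1, q₋₁ = 0):
  k = 0: a₀ = 10; p₀/q₀ = 10/1; p₀² − 120·q₀² = 100 − 120 = -20.
  k = 1: m = 10, d = 20, a = ⌊(10 + 10)/20⌋ = 1; p/q = (1·10 + 1)/(1·1 + 0) = 11/1; p² − 120·q² = 121 − 120 = 1.
  The first convergent with p² − 120·q² = 1 gives the fundamental solution (x₁, y₁) = (11, 1).
Step 2: Apply the recurrence (x_{n+1}, y_{n+1}) = (x₁x_n + 120y₁y_n, x₁y_n + y₁x_n) repeatedly.
  From (x_1, y_1) = (11, 1): x_2 = 11·11 + 120·1·1 = 241; y_2 = 11·1 + 1·11 = 22.
Step 3: Verify x_2² - 120·y_2² = 58081 - 58080 = 1 (should be 1). ✓

(x_1, y_1) = (11, 1); (x_2, y_2) = (241, 22).


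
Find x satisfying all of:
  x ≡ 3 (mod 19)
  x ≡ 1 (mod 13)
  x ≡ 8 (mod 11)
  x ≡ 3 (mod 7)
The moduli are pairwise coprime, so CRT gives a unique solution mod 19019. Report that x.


Product of moduli M = 19 · 13 · 11 · 7 = 19019.
Merge one congruence at a time:
  Start: x ≡ 3 (mod 19).
  Combine with x ≡ 1 (mod 13); new modulus lcm = 247.
    Write x = 3 + 19·t and substitute into x ≡ 1 (mod 13): 19·t ≡ 1 − 3 = -2 (mod 13).
    Reduce coefficients mod 13: 6·t ≡ 11 (mod 13).
    The inverse of 6 mod 13 is 11 (since 6·11 = 66 = 5·13 + 1), so t ≡ 11·11 = 121 ≡ 4 (mod 13).
    Then x = 3 + 19·4 = 79, valid modulo lcm(19, 13) = 247: x ≡ 79 (mod 247).
  Combine with x ≡ 8 (mod 11); new modulus lcm = 2717.
    Write x = 79 + 247·t and substitute into x ≡ 8 (mod 11): 247·t ≡ 8 − 79 = -71 (mod 11).
    Reduce coefficients mod 11: 5·t ≡ 6 (mod 11).
    The inverse of 5 mod 11 is 9 (since 5·9 = 45 = 4·11 + 1), so t ≡ 9·6 = 54 ≡ 10 (mod 11).
    Then x = 79 + 247·10 = 2549, valid modulo lcm(247, 11) = 2717: x ≡ 2549 (mod 2717).
  Combine with x ≡ 3 (mod 7); new modulus lcm = 19019.
    Write x = 2549 + 2717·t and substitute into x ≡ 3 (mod 7): 2717·t ≡ 3 − 2549 = -2546 (mod 7).
    Reduce coefficients mod 7: 1·t ≡ 2 (mod 7).
    So t ≡ 2 (mod 7).
    Then x = 2549 + 2717·2 = 7983, valid modulo lcm(2717, 7) = 19019: x ≡ 7983 (mod 19019).
Verify against each original: 7983 mod 19 = 3, 7983 mod 13 = 1, 7983 mod 11 = 8, 7983 mod 7 = 3.

x ≡ 7983 (mod 19019).


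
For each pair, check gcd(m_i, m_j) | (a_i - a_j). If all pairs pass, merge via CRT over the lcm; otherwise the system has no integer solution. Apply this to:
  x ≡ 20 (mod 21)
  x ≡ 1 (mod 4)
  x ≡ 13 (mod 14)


Moduli 21, 4, 14 are not pairwise coprime, so CRT works modulo lcm(m_i) when all pairwise compatibility conditions hold.
Pairwise compatibility: gcd(m_i, m_j) must divide a_i - a_j for every pair.
Merge one congruence at a time:
  Start: x ≡ 20 (mod 21).
  Combine with x ≡ 1 (mod 4): gcd(21, 4) = 1; 1 - 20 = -19, which IS divisible by 1, so compatible.
    Write x = 20 + 21·t and substitute into x ≡ 1 (mod 4): 21·t ≡ 1 − 20 = -19 (mod 4).
    Reduce coefficients mod 4: 1·t ≡ 1 (mod 4).
    So t ≡ 1 (mod 4).
    Then x = 20 + 21·1 = 41, valid modulo lcm(21, 4) = 84: x ≡ 41 (mod 84).
  Combine with x ≡ 13 (mod 14): gcd(84, 14) = 14; 13 - 41 = -28, which IS divisible by 14, so compatible.
    Write x = 41 + 84·t and substitute into x ≡ 13 (mod 14): 84·t ≡ 13 − 41 = -28 (mod 14).
    Divide the congruence (and modulus) by g = 14: 6·t ≡ -2 (mod 1).
    Modulo 1 every t works; take t = 0.
    Then x = 41 + 84·0 = 41, valid modulo lcm(84, 14) = 84: x ≡ 41 (mod 84).
Verify: 41 mod 21 = 20, 41 mod 4 = 1, 41 mod 14 = 13.

x ≡ 41 (mod 84).


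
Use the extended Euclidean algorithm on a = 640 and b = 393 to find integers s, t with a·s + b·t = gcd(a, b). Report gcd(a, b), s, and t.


Euclidean algorithm on (640, 393) — divide until remainder is 0:
  640 = 1 · 393 + 247
  393 = 1 · 247 + 146
  247 = 1 · 146 + 101
  146 = 1 · 101 + 45
  101 = 2 · 45 + 11
  45 = 4 · 11 + 1
  11 = 11 · 1 + 0
gcd(640, 393) = 1.
Track Bezout coefficients alongside the remainders: start with r₀ = 640 = a·1 + b·0 (s = 1, t = 0) and r₁ = 393 = a·0 + b·1 (s = 0, t = 1); each new remainder r_{k+1} = r_{k-1} − q_k·r_k inherits s_{k+1} = s_{k-1} − q_k·s_k, t_{k+1} = t_{k-1} − q_k·t_k, so r_k = a·s_k + b·t_k at every step:
  q = 1: r = 247, s = 1 − 1·0 = 1, t = 0 − 1·1 = -1  (check: 640·1 + 393·(-1) = 247)
  q = 1: r = 146, s = 0 − 1·1 = -1, t = 1 − 1·(-1) = 2  (check: 640·(-1) + 393·2 = 146)
  q = 1: r = 101, s = 1 − 1·(-1) = 2, t = -1 − 1·2 = -3  (check: 640·2 + 393·(-3) = 101)
  q = 1: r = 45, s = -1 − 1·2 = -3, t = 2 − 1·(-3) = 5  (check: 640·(-3) + 393·5 = 45)
  q = 2: r = 11, s = 2 − 2·(-3) = 8, t = -3 − 2·5 = -13  (check: 640·8 + 393·(-13) = 11)
  q = 4: r = 1, s = -3 − 4·8 = -35, t = 5 − 4·(-13) = 57  (check: 640·(-35) + 393·57 = 1)
The row with r = 1 (the gcd) gives the Bezout coefficients s = -35, t = 57.
Result: 640 · (-35) + 393 · (57) = 1.

gcd(640, 393) = 1; s = -35, t = 57 (check: 640·(-35) + 393·57 = 1).


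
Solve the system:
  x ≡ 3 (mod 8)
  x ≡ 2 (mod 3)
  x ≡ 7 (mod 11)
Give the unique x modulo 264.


Moduli 8, 3, 11 are pairwise coprime; by CRT there is a unique solution modulo M = 8 · 3 · 11 = 264.
Solve pairwise, accumulating the modulus:
  Start with x ≡ 3 (mod 8).
  Combine with x ≡ 2 (mod 3): since gcd(8, 3) = 1, we get a unique residue mod 24.
    Write x = 3 + 8·t and substitute into x ≡ 2 (mod 3): 8·t ≡ 2 − 3 = -1 (mod 3).
    Reduce coefficients mod 3: 2·t ≡ 2 (mod 3).
    The inverse of 2 mod 3 is 2 (since 2·2 = 4 = 1·3 + 1), so t ≡ 2·2 = 4 ≡ 1 (mod 3).
    Then x = 3 + 8·1 = 11, valid modulo lcm(8, 3) = 24: x ≡ 11 (mod 24).
  Combine with x ≡ 7 (mod 11): since gcd(24, 11) = 1, we get a unique residue mod 264.
    Write x = 11 + 24·t and substitute into x ≡ 7 (mod 11): 24·t ≡ 7 − 11 = -4 (mod 11).
    Reduce coefficients mod 11: 2·t ≡ 7 (mod 11).
    The inverse of 2 mod 11 is 6 (since 2·6 = 12 = 1·11 + 1), so t ≡ 6·7 = 42 ≡ 9 (mod 11).
    Then x = 11 + 24·9 = 227, valid modulo lcm(24, 11) = 264: x ≡ 227 (mod 264).
Verify: 227 mod 8 = 3 ✓, 227 mod 3 = 2 ✓, 227 mod 11 = 7 ✓.

x ≡ 227 (mod 264).


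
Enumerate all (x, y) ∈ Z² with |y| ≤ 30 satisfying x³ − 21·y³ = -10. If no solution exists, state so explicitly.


The equation is x³ - 21y³ = -10. For fixed y, x³ = 21·y³ − 10, so a solution requires the RHS to be a perfect cube.
Strategy: iterate y from -30 to 30, compute RHS = 21·y³ − 10, and check whether it is a (positive or negative) perfect cube.
Check small values of y:
  y = 0: RHS = -10 is not a perfect cube.
  y = 1: RHS = 11 is not a perfect cube.
  y = -1: RHS = -31 is not a perfect cube.
  y = 2: RHS = 158 is not a perfect cube.
  y = -2: RHS = -178 is not a perfect cube.
  y = 3: RHS = 557 is not a perfect cube.
  y = -3: RHS = -577 is not a perfect cube.
Continuing the search up to |y| = 30 finds no solutions either.
No (x, y) in the scanned range satisfies the equation.

No integer solutions with |y| ≤ 30.


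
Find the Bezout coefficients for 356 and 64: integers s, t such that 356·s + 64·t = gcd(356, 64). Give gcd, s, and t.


Euclidean algorithm on (356, 64) — divide until remainder is 0:
  356 = 5 · 64 + 36
  64 = 1 · 36 + 28
  36 = 1 · 28 + 8
  28 = 3 · 8 + 4
  8 = 2 · 4 + 0
gcd(356, 64) = 4.
Track Bezout coefficients alongside the remainders: start with r₀ = 356 = a·1 + b·0 (s = 1, t = 0) and r₁ = 64 = a·0 + b·1 (s = 0, t = 1); each new remainder r_{k+1} = r_{k-1} − q_k·r_k inherits s_{k+1} = s_{k-1} − q_k·s_k, t_{k+1} = t_{k-1} − q_k·t_k, so r_k = a·s_k + b·t_k at every step:
  q = 5: r = 36, s = 1 − 5·0 = 1, t = 0 − 5·1 = -5  (check: 356·1 + 64·(-5) = 36)
  q = 1: r = 28, s = 0 − 1·1 = -1, t = 1 − 1·(-5) = 6  (check: 356·(-1) + 64·6 = 28)
  q = 1: r = 8, s = 1 − 1·(-1) = 2, t = -5 − 1·6 = -11  (check: 356·2 + 64·(-11) = 8)
  q = 3: r = 4, s = -1 − 3·2 = -7, t = 6 − 3·(-11) = 39  (check: 356·(-7) + 64·39 = 4)
The row with r = 4 (the gcd) gives the Bezout coefficients s = -7, t = 39.
Result: 356 · (-7) + 64 · (39) = 4.

gcd(356, 64) = 4; s = -7, t = 39 (check: 356·(-7) + 64·39 = 4).


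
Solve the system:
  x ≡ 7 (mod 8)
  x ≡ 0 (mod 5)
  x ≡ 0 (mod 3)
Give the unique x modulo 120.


Moduli 8, 5, 3 are pairwise coprime; by CRT there is a unique solution modulo M = 8 · 5 · 3 = 120.
Solve pairwise, accumulating the modulus:
  Start with x ≡ 7 (mod 8).
  Combine with x ≡ 0 (mod 5): since gcd(8, 5) = 1, we get a unique residue mod 40.
    Write x = 7 + 8·t and substitute into x ≡ 0 (mod 5): 8·t ≡ 0 − 7 = -7 (mod 5).
    Reduce coefficients mod 5: 3·t ≡ 3 (mod 5).
    The inverse of 3 mod 5 is 2 (since 3·2 = 6 = 1·5 + 1), so t ≡ 2·3 = 6 ≡ 1 (mod 5).
    Then x = 7 + 8·1 = 15, valid modulo lcm(8, 5) = 40: x ≡ 15 (mod 40).
  Combine with x ≡ 0 (mod 3): since gcd(40, 3) = 1, we get a unique residue mod 120.
    Write x = 15 + 40·t and substitute into x ≡ 0 (mod 3): 40·t ≡ 0 − 15 = -15 (mod 3).
    Reduce coefficients mod 3: 1·t ≡ 0 (mod 3).
    So t ≡ 0 (mod 3).
    Then x = 15 + 40·0 = 15, valid modulo lcm(40, 3) = 120: x ≡ 15 (mod 120).
Verify: 15 mod 8 = 7 ✓, 15 mod 5 = 0 ✓, 15 mod 3 = 0 ✓.

x ≡ 15 (mod 120).


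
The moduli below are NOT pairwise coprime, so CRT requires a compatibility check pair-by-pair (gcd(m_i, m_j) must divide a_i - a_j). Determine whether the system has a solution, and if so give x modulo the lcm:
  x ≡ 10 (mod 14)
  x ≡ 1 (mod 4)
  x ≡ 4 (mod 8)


Moduli 14, 4, 8 are not pairwise coprime, so CRT works modulo lcm(m_i) when all pairwise compatibility conditions hold.
Pairwise compatibility: gcd(m_i, m_j) must divide a_i - a_j for every pair.
Merge one congruence at a time:
  Start: x ≡ 10 (mod 14).
  Combine with x ≡ 1 (mod 4): gcd(14, 4) = 2, and 1 - 10 = -9 is NOT divisible by 2.
    ⇒ system is inconsistent (no integer solution).

No solution (the system is inconsistent).


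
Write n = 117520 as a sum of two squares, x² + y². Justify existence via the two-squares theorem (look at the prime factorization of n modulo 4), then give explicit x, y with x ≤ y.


Step 1: Factor n = 117520 = 2^4 · 5 · 13 · 113.
Step 2: Check the mod-4 condition on each prime factor: 2 = 2 (special); 5 ≡ 1 (mod 4), exponent 1; 13 ≡ 1 (mod 4), exponent 1; 113 ≡ 1 (mod 4), exponent 1.
All primes ≡ 3 (mod 4) appear to even exponent (or don't appear), so by the two-squares theorem n IS expressible as a sum of two squares.
Step 3: Build a representation. Group n = k² · m with k = 4 and m = 5 · 13 · 113 = 7345 (a product of primes ≡ 1 (mod 4)); a representation of m scales to one of n via (k·x)² + (k·y)² = k²(x² + y²). Each prime p ≡ 1 (mod 4) is itself a sum of two squares; find a² by testing p − a² for a perfect square:
  5: 5 − 1² = 4 = 2² ⇒ 5 = 1² + 2².
  13: 13 − 1² = 12, 13 − 2² = 9 = 3² ⇒ 13 = 2² + 3².
  113: 113 − 1² = 112, 113 − 2² = 109, 113 − 3² = 104, 113 − 4² = 97, 113 − 5² = 88, 113 − 6² = 77, 113 − 7² = 64 = 8² ⇒ 113 = 7² + 8².
  Combine using the Brahmagupta–Fibonacci identity (a² + b²)(c² + d²) = (ac − bd)² + (ad + bc)² = (ac + bd)² + (ad − bc)²:
  5 · 13 = 65: from (1² + 2²)(2² + 3²), take (1·2 − 2·3, 1·3 + 2·2) = (2 − 6, 3 + 4) = (-4, 7); dropping signs (only squares matter) gives (4, 7); check 4² + 7² = 16 + 49 = 65 ✓.
  65 · 113 = 7345: from (4² + 7²)(7² + 8²), take (4·7 − 7·8, 4·8 + 7·7) = (28 − 56, 32 + 49) = (-28, 81); dropping signs (only squares matter) gives (28, 81); check 28² + 81² = 784 + 6561 = 7345 ✓.
  Scale by k = 4: (4·28, 4·81) = (112, 324).
Step 4: Order so x ≤ y and verify: 112² + 324² = 12544 + 104976 = 117520 = n. ✓

n = 117520 = 112² + 324² (one valid representation with x ≤ y).
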